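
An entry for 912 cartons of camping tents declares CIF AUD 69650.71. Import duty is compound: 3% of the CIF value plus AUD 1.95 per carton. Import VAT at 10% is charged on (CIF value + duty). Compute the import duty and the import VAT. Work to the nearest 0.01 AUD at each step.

Import duty: AUD 3867.92; import VAT: AUD 7351.86

Ad valorem component: 69650.71 × 3% = 2089.52
Specific component: 912 × 1.95 = 1778.40
Import duty = 2089.52 + 1778.40 = 3867.92
VAT base = CIF + duty = 69650.71 + 3867.92 = 73518.63
Import VAT = 73518.63 × 10% = 7351.86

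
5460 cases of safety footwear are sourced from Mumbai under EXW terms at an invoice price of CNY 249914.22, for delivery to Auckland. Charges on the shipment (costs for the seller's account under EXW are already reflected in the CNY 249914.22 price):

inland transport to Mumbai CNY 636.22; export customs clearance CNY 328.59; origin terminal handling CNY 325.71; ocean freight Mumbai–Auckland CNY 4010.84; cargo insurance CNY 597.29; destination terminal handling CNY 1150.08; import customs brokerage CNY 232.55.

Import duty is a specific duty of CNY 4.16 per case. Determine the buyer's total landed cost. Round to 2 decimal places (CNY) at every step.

Total landed cost: CNY 279909.10

EXW: the seller makes goods available at their premises; the buyer bears all onward costs.
CIF value = EXW price + inland to port + export clearance + origin terminal + freight + insurance = 249914.22 + 636.22 + 328.59 + 325.71 + 4010.84 + 597.29 = 255812.87
Import duty = 5460 × 4.16 = 22713.60
Buyer bears: inland to port 636.22 + export clearance 328.59 + origin terminal 325.71 + freight 4010.84 + insurance 597.29 + destination terminal 1150.08 + brokerage 232.55 + duty 22713.60 = 29994.88
Landed cost = invoice 249914.22 + 29994.88 = 279909.10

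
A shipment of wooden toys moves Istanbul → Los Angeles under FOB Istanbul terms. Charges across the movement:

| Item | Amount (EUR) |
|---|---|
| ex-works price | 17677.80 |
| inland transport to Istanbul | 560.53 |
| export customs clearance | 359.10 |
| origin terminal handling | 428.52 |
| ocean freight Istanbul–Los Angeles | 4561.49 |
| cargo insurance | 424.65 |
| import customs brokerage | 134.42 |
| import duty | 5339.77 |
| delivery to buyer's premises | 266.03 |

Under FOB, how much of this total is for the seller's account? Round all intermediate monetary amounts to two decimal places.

Seller's account: EUR 19025.95

FOB: the seller bears costs until goods are on board at the origin port; the buyer bears freight, insurance and all costs thereafter.
Seller's account: goods 17677.80 + inland to port 560.53 + export clearance 359.10 + origin terminal 428.52 = 19025.95
Buyer's account: freight 4561.49 + insurance 424.65 + brokerage 134.42 + duty 5339.77 + delivery 266.03 = 10726.36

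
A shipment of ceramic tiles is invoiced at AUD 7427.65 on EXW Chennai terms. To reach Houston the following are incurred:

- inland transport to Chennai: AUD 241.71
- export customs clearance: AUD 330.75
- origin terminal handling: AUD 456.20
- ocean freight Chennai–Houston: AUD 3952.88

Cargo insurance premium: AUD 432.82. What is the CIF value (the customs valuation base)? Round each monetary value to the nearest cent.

CIF = EXW price + pre-shipment costs + freight + insurance
CIF = 7427.65 + 241.71 + 330.75 + 456.20 + 3952.88 + 432.82 = 12842.01

CIF value: AUD 12842.01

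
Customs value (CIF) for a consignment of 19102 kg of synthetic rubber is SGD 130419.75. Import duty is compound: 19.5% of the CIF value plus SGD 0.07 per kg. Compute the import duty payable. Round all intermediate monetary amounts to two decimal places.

Import duty: SGD 26768.99

Ad valorem component: 130419.75 × 19.5% = 25431.85
Specific component: 19102 × 0.07 = 1337.14
Import duty = 25431.85 + 1337.14 = 26768.99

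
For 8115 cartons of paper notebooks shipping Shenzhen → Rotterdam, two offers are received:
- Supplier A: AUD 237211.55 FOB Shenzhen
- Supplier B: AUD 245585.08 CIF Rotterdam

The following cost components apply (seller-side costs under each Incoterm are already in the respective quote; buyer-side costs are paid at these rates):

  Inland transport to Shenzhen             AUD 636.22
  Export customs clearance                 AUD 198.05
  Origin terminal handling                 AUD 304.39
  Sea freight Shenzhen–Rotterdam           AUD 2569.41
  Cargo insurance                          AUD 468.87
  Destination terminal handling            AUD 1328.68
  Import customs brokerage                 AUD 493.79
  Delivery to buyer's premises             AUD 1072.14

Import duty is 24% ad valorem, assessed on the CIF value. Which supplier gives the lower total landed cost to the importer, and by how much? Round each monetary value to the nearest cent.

Supplier A (FOB):
CIF value = FOB price + freight + insurance = 237211.55 + 2569.41 + 468.87 = 240249.83
Import duty = 240249.83 × 24% = 57659.96
Buyer bears (A): 2569.41 + 468.87 + 1328.68 + 493.79 + 1072.14 = 5932.89
Landed cost (A) = invoice 237211.55 + 5932.89 + duty 57659.96 = 300804.40
Supplier B (CIF):
The CIF price already equals the CIF value: 245585.08
Import duty = 245585.08 × 24% = 58940.42
Buyer bears (B): 1328.68 + 493.79 + 1072.14 = 2894.61
Landed cost (B) = invoice 245585.08 + 2894.61 + duty 58940.42 = 307420.11
Difference = |300804.40 − 307420.11| = 6615.71

Supplier A is cheaper by AUD 6615.71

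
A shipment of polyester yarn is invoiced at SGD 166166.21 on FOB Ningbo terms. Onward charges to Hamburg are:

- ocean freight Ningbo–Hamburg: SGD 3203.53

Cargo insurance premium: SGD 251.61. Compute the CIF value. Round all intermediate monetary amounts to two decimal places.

CIF value: SGD 169621.35

CIF = FOB price + freight + insurance
CIF = 166166.21 + 3203.53 + 251.61 = 169621.35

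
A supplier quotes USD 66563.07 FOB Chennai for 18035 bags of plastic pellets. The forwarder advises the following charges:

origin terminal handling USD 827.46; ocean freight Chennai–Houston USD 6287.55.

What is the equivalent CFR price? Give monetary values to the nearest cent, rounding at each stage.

CFR price: USD 72850.62

Not relevant to the conversion: origin terminal — on the seller under both FOB and CFR; already in the FOB price and stays in the CFR price.
From FOB to CFR, the seller additionally bears: freight.
CFR price = 66563.07 + 6287.55 = 72850.62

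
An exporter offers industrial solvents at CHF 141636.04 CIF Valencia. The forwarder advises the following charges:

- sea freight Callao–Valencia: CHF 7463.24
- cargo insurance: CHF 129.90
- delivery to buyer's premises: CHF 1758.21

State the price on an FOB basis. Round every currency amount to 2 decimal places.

Not relevant to the conversion: delivery — on the buyer under both terms; not part of either seller's price.
From CIF to FOB, the seller no longer bears: freight, insurance.
FOB price = 141636.04 − 7463.24 − 129.90 = 134042.90

FOB price: CHF 134042.90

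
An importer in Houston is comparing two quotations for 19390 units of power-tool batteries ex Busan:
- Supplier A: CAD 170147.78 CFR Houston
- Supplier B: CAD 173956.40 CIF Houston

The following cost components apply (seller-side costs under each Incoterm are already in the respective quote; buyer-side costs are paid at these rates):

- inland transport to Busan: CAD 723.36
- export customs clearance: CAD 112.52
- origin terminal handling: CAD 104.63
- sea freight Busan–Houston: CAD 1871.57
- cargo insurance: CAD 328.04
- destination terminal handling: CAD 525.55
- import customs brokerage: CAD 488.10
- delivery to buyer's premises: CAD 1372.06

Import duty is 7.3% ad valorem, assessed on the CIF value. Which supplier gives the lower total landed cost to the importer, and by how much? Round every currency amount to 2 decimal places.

Supplier A is cheaper by CAD 3734.67

Supplier A (CFR):
CIF value = CFR price + insurance = 170147.78 + 328.04 = 170475.82
Import duty = 170475.82 × 7.3% = 12444.73
Buyer bears (A): 328.04 + 525.55 + 488.10 + 1372.06 = 2713.75
Landed cost (A) = invoice 170147.78 + 2713.75 + duty 12444.73 = 185306.26
Supplier B (CIF):
The CIF price already equals the CIF value: 173956.40
Import duty = 173956.40 × 7.3% = 12698.82
Buyer bears (B): 525.55 + 488.10 + 1372.06 = 2385.71
Landed cost (B) = invoice 173956.40 + 2385.71 + duty 12698.82 = 189040.93
Difference = |185306.26 − 189040.93| = 3734.67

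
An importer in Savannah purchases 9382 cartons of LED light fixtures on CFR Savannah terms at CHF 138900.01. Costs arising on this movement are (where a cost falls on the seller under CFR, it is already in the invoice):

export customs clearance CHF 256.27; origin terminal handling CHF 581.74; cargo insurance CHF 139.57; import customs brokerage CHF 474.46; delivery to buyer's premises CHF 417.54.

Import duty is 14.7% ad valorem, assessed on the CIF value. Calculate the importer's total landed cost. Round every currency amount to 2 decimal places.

CFR: the seller pays costs through ocean freight to the destination port, but not insurance.
Already in the invoice (seller's account under CFR): export clearance, origin terminal — exclude.
CIF value = CFR price + insurance = 138900.01 + 139.57 = 139039.58
Import duty = 139039.58 × 14.7% = 20438.82
Buyer bears: insurance 139.57 + brokerage 474.46 + delivery 417.54 + duty 20438.82 = 21470.39
Landed cost = invoice 138900.01 + 21470.39 = 160370.40

Total landed cost: CHF 160370.40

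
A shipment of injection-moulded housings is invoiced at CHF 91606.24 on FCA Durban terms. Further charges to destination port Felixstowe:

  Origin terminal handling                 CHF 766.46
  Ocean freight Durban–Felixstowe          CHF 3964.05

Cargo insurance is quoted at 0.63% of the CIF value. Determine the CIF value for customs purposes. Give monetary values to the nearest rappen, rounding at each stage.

CIF value: CHF 96947.52

Let C be the CIF value. C = FCA price + pre-shipment costs + freight + 0.63% × C
C − 0.63% × C = 91606.24 + 766.46 + 3964.05
0.9937 × C = 96336.75
C = 96336.75 / 0.9937 = 96947.52
Insurance premium = 0.63% × 96947.52 = 610.77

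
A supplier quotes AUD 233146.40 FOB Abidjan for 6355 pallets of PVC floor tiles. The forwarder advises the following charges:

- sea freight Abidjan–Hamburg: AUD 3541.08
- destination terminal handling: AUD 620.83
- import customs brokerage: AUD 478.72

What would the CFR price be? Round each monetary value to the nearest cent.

Not relevant to the conversion: brokerage, destination terminal — on the buyer under both terms; not part of either seller's price.
From FOB to CFR, the seller additionally bears: freight.
CFR price = 233146.40 + 3541.08 = 236687.48

CFR price: AUD 236687.48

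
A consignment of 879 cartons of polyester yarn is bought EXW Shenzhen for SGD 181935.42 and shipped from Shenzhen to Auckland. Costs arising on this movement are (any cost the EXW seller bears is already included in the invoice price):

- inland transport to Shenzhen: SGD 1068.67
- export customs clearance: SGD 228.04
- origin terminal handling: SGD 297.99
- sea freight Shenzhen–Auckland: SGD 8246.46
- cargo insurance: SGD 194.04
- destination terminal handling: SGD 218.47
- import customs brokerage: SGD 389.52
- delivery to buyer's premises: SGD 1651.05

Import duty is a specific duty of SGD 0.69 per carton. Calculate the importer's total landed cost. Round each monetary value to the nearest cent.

EXW: the seller makes goods available at their premises; the buyer bears all onward costs.
CIF value = EXW price + inland to port + export clearance + origin terminal + freight + insurance = 181935.42 + 1068.67 + 228.04 + 297.99 + 8246.46 + 194.04 = 191970.62
Import duty = 879 × 0.69 = 606.51
Buyer bears: inland to port 1068.67 + export clearance 228.04 + origin terminal 297.99 + freight 8246.46 + insurance 194.04 + destination terminal 218.47 + brokerage 389.52 + delivery 1651.05 + duty 606.51 = 12900.75
Landed cost = invoice 181935.42 + 12900.75 = 194836.17

Total landed cost: SGD 194836.17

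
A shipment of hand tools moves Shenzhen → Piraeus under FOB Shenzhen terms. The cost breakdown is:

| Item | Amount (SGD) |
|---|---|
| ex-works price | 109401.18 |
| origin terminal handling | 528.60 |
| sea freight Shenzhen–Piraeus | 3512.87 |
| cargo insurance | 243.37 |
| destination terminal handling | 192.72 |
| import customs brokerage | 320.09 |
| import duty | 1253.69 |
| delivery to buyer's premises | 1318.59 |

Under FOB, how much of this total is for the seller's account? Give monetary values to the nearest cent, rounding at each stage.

FOB: the seller bears costs until goods are on board at the origin port; the buyer bears freight, insurance and all costs thereafter.
Seller's account: goods 109401.18 + origin terminal 528.60 = 109929.78
Buyer's account: freight 3512.87 + insurance 243.37 + destination terminal 192.72 + brokerage 320.09 + duty 1253.69 + delivery 1318.59 = 6841.33

Seller's account: SGD 109929.78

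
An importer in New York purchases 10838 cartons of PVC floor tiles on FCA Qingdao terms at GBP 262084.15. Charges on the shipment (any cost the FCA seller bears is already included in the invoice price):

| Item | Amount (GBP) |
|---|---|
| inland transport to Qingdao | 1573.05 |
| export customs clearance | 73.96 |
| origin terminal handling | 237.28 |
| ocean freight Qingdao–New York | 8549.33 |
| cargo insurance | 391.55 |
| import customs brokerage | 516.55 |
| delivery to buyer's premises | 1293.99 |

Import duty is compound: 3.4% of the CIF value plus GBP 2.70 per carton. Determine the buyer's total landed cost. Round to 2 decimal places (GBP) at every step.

Total landed cost: GBP 311558.37

FCA: the seller delivers export-cleared goods to the carrier; the buyer bears costs from that point.
Already in the invoice (seller's account under FCA): inland to port, export clearance — exclude.
CIF value = FCA price + origin terminal + freight + insurance = 262084.15 + 237.28 + 8549.33 + 391.55 = 271262.31
Ad valorem component: 271262.31 × 3.4% = 9222.92
Specific component: 10838 × 2.70 = 29262.60
Import duty = 9222.92 + 29262.60 = 38485.52
Buyer bears: origin terminal 237.28 + freight 8549.33 + insurance 391.55 + brokerage 516.55 + delivery 1293.99 + duty 38485.52 = 49474.22
Landed cost = invoice 262084.15 + 49474.22 = 311558.37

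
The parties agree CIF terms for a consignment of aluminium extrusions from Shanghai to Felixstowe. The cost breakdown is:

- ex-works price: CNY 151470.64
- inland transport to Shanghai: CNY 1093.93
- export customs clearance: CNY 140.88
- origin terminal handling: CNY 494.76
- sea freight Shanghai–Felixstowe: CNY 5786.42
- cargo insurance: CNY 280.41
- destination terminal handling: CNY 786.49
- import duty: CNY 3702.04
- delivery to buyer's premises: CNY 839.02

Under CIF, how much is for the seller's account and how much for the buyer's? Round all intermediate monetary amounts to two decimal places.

CIF: the seller pays costs through ocean freight and marine insurance to the destination port.
Seller's account: goods 151470.64 + inland to port 1093.93 + export clearance 140.88 + origin terminal 494.76 + freight 5786.42 + insurance 280.41 = 159267.04
Buyer's account: destination terminal 786.49 + duty 3702.04 + delivery 839.02 = 5327.55

Seller: CNY 159267.04; buyer: CNY 5327.55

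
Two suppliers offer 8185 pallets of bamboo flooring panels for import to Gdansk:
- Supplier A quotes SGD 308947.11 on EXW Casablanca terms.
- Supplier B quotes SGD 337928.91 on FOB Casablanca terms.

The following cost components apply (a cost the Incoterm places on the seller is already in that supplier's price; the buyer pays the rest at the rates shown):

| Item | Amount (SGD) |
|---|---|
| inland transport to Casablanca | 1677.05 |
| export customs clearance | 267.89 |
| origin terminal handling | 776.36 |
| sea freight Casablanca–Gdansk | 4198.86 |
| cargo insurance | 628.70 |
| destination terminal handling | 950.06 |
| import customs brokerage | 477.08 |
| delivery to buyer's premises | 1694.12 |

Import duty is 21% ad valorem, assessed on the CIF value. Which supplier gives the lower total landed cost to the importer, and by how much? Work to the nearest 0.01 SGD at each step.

Supplier A is cheaper by SGD 31775.21

Supplier A (EXW):
CIF value = EXW price + inland to port + export clearance + origin terminal + freight + insurance = 308947.11 + 1677.05 + 267.89 + 776.36 + 4198.86 + 628.70 = 316495.97
Import duty = 316495.97 × 21% = 66464.15
Buyer bears (A): 1677.05 + 267.89 + 776.36 + 4198.86 + 628.70 + 950.06 + 477.08 + 1694.12 = 10670.12
Landed cost (A) = invoice 308947.11 + 10670.12 + duty 66464.15 = 386081.38
Supplier B (FOB):
CIF value = FOB price + freight + insurance = 337928.91 + 4198.86 + 628.70 = 342756.47
Import duty = 342756.47 × 21% = 71978.86
Buyer bears (B): 4198.86 + 628.70 + 950.06 + 477.08 + 1694.12 = 7948.82
Landed cost (B) = invoice 337928.91 + 7948.82 + duty 71978.86 = 417856.59
Difference = |386081.38 − 417856.59| = 31775.21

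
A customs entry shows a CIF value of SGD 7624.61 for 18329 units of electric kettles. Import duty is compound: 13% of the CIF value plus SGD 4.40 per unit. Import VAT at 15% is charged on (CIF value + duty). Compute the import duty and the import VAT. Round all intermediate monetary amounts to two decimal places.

Import duty: SGD 81638.80; import VAT: SGD 13389.51

Ad valorem component: 7624.61 × 13% = 991.20
Specific component: 18329 × 4.40 = 80647.60
Import duty = 991.20 + 80647.60 = 81638.80
VAT base = CIF + duty = 7624.61 + 81638.80 = 89263.41
Import VAT = 89263.41 × 15% = 13389.51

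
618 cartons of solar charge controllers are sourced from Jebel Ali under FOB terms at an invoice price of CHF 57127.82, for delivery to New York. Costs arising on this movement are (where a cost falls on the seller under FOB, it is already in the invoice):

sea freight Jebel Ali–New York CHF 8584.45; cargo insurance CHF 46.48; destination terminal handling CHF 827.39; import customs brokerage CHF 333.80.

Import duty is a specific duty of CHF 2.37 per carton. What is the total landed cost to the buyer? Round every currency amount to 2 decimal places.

FOB: the seller bears costs until goods are on board at the origin port; the buyer bears freight, insurance and all costs thereafter.
CIF value = FOB price + freight + insurance = 57127.82 + 8584.45 + 46.48 = 65758.75
Import duty = 618 × 2.37 = 1464.66
Buyer bears: freight 8584.45 + insurance 46.48 + destination terminal 827.39 + brokerage 333.80 + duty 1464.66 = 11256.78
Landed cost = invoice 57127.82 + 11256.78 = 68384.60

Total landed cost: CHF 68384.60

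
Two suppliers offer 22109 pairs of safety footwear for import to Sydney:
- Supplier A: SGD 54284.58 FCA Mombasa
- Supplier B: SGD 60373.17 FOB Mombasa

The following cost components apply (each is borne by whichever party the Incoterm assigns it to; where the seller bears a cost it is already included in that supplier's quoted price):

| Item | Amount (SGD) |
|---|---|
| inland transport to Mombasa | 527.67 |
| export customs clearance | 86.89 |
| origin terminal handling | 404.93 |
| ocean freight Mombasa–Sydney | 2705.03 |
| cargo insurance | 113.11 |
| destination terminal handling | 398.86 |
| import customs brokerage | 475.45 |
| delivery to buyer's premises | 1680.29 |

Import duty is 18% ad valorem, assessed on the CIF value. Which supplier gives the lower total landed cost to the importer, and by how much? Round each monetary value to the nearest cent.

Supplier A is cheaper by SGD 6706.72

Supplier A (FCA):
CIF value = FCA price + origin terminal + freight + insurance = 54284.58 + 404.93 + 2705.03 + 113.11 = 57507.65
Import duty = 57507.65 × 18% = 10351.38
Buyer bears (A): 404.93 + 2705.03 + 113.11 + 398.86 + 475.45 + 1680.29 = 5777.67
Landed cost (A) = invoice 54284.58 + 5777.67 + duty 10351.38 = 70413.63
Supplier B (FOB):
CIF value = FOB price + freight + insurance = 60373.17 + 2705.03 + 113.11 = 63191.31
Import duty = 63191.31 × 18% = 11374.44
Buyer bears (B): 2705.03 + 113.11 + 398.86 + 475.45 + 1680.29 = 5372.74
Landed cost (B) = invoice 60373.17 + 5372.74 + duty 11374.44 = 77120.35
Difference = |70413.63 − 77120.35| = 6706.72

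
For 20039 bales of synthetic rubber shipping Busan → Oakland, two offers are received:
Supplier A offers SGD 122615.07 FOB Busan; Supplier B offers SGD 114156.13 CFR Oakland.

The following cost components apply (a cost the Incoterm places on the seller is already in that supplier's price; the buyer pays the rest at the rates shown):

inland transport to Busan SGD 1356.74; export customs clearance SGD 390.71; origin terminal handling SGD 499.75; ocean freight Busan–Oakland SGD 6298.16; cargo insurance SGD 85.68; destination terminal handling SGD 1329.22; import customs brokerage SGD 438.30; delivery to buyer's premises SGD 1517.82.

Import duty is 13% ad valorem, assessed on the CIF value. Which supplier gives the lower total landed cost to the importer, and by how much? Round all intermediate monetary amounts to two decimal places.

Supplier A (FOB):
CIF value = FOB price + freight + insurance = 122615.07 + 6298.16 + 85.68 = 128998.91
Import duty = 128998.91 × 13% = 16769.86
Buyer bears (A): 6298.16 + 85.68 + 1329.22 + 438.30 + 1517.82 = 9669.18
Landed cost (A) = invoice 122615.07 + 9669.18 + duty 16769.86 = 149054.11
Supplier B (CFR):
CIF value = CFR price + insurance = 114156.13 + 85.68 = 114241.81
Import duty = 114241.81 × 13% = 14851.44
Buyer bears (B): 85.68 + 1329.22 + 438.30 + 1517.82 = 3371.02
Landed cost (B) = invoice 114156.13 + 3371.02 + duty 14851.44 = 132378.59
Difference = |149054.11 − 132378.59| = 16675.52

Supplier B is cheaper by SGD 16675.52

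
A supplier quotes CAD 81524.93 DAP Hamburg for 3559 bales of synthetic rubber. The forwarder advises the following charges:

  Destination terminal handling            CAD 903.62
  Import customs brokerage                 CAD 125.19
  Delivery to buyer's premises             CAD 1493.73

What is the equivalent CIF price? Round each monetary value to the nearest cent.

CIF price: CAD 79127.58

Not relevant to the conversion: brokerage — on the buyer under both terms; not part of either seller's price.
From DAP to CIF, the seller no longer bears: destination terminal, delivery.
CIF price = 81524.93 − 903.62 − 1493.73 = 79127.58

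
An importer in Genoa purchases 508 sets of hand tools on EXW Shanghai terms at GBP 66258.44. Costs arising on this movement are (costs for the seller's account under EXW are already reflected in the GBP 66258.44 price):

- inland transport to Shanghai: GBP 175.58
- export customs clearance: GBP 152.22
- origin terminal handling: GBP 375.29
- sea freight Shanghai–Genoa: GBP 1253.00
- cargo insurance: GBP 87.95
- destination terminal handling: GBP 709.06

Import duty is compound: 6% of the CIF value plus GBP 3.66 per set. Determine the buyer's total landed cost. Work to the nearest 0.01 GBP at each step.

EXW: the seller makes goods available at their premises; the buyer bears all onward costs.
CIF value = EXW price + inland to port + export clearance + origin terminal + freight + insurance = 66258.44 + 175.58 + 152.22 + 375.29 + 1253.00 + 87.95 = 68302.48
Ad valorem component: 68302.48 × 6% = 4098.15
Specific component: 508 × 3.66 = 1859.28
Import duty = 4098.15 + 1859.28 = 5957.43
Buyer bears: inland to port 175.58 + export clearance 152.22 + origin terminal 375.29 + freight 1253.00 + insurance 87.95 + destination terminal 709.06 + duty 5957.43 = 8710.53
Landed cost = invoice 66258.44 + 8710.53 = 74968.97

Total landed cost: GBP 74968.97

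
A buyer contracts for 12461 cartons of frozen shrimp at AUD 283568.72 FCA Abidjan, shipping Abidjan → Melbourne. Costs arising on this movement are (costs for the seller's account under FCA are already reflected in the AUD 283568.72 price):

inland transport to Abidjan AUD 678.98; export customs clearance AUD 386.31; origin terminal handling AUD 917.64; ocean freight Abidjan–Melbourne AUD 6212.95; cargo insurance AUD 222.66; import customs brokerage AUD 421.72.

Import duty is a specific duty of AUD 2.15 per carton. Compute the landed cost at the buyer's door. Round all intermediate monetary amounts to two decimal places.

FCA: the seller delivers export-cleared goods to the carrier; the buyer bears costs from that point.
Already in the invoice (seller's account under FCA): inland to port, export clearance — exclude.
CIF value = FCA price + origin terminal + freight + insurance = 283568.72 + 917.64 + 6212.95 + 222.66 = 290921.97
Import duty = 12461 × 2.15 = 26791.15
Buyer bears: origin terminal 917.64 + freight 6212.95 + insurance 222.66 + brokerage 421.72 + duty 26791.15 = 34566.12
Landed cost = invoice 283568.72 + 34566.12 = 318134.84

Total landed cost: AUD 318134.84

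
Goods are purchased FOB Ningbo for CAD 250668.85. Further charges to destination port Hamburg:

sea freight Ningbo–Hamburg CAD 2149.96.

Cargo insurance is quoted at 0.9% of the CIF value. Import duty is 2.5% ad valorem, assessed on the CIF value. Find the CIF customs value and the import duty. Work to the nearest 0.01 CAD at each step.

CIF value: CAD 255114.84; import duty: CAD 6377.87

Let C be the CIF value. C = FOB price + freight + 0.9% × C
C − 0.9% × C = 250668.85 + 2149.96
0.991 × C = 252818.81
C = 252818.81 / 0.991 = 255114.84
Insurance premium = 0.9% × 255114.84 = 2296.03
Import duty = 255114.84 × 2.5% = 6377.87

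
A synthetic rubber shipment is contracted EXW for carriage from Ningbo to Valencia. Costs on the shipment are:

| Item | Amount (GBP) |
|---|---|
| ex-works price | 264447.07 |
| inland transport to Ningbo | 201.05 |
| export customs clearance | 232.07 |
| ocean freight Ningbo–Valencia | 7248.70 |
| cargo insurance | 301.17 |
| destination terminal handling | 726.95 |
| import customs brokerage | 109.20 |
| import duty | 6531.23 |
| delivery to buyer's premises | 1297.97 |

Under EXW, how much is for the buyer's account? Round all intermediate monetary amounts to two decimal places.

Buyer's account: GBP 16648.34

EXW: the seller makes goods available at their premises; the buyer bears all onward costs.
Seller's account: goods 264447.07 = 264447.07
Buyer's account: inland to port 201.05 + export clearance 232.07 + freight 7248.70 + insurance 301.17 + destination terminal 726.95 + brokerage 109.20 + duty 6531.23 + delivery 1297.97 = 16648.34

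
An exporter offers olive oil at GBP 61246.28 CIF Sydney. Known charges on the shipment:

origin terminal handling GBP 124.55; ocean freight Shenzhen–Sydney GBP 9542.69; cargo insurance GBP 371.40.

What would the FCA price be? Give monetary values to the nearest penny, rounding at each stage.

FCA price: GBP 51207.64

From CIF to FCA, the seller no longer bears: origin terminal, freight, insurance.
FCA price = 61246.28 − 124.55 − 9542.69 − 371.40 = 51207.64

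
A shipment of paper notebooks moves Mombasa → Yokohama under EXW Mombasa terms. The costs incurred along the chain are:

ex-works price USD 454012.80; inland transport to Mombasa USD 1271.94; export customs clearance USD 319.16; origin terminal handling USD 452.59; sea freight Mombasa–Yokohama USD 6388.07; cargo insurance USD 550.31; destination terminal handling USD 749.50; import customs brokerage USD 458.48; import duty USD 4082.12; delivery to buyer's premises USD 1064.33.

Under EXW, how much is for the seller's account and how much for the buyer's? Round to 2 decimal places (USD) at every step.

Seller: USD 454012.80; buyer: USD 15336.50

EXW: the seller makes goods available at their premises; the buyer bears all onward costs.
Seller's account: goods 454012.80 = 454012.80
Buyer's account: inland to port 1271.94 + export clearance 319.16 + origin terminal 452.59 + freight 6388.07 + insurance 550.31 + destination terminal 749.50 + brokerage 458.48 + duty 4082.12 + delivery 1064.33 = 15336.50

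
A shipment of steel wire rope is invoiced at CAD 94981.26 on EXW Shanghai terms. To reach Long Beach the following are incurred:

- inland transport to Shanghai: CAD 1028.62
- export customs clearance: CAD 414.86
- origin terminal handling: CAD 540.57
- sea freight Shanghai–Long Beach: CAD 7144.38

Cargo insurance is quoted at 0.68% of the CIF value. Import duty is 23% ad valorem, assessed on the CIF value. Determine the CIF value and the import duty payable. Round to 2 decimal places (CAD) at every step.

CIF value: CAD 104822.48; import duty: CAD 24109.17

Let C be the CIF value. C = EXW price + pre-shipment costs + freight + 0.68% × C
C − 0.68% × C = 94981.26 + 1028.62 + 414.86 + 540.57 + 7144.38
0.9932 × C = 104109.69
C = 104109.69 / 0.9932 = 104822.48
Insurance premium = 0.68% × 104822.48 = 712.79
Import duty = 104822.48 × 23% = 24109.17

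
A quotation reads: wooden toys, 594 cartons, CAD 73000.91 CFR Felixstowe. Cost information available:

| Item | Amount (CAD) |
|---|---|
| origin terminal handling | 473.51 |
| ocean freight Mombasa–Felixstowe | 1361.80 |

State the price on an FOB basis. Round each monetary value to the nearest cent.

Not relevant to the conversion: origin terminal — on the seller under both CFR and FOB; already in the CFR price and stays in the FOB price.
From CFR to FOB, the seller no longer bears: freight.
FOB price = 73000.91 − 1361.80 = 71639.11

FOB price: CAD 71639.11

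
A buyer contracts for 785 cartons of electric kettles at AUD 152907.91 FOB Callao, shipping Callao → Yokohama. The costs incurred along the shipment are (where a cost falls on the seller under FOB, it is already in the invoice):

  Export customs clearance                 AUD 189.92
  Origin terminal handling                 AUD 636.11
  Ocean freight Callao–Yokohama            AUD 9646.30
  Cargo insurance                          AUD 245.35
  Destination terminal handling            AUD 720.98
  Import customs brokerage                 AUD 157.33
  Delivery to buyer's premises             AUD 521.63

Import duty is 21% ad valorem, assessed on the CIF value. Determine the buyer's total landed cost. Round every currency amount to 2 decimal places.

Total landed cost: AUD 198387.41

FOB: the seller bears costs until goods are on board at the origin port; the buyer bears freight, insurance and all costs thereafter.
Already in the invoice (seller's account under FOB): export clearance, origin terminal — exclude.
CIF value = FOB price + freight + insurance = 152907.91 + 9646.30 + 245.35 = 162799.56
Import duty = 162799.56 × 21% = 34187.91
Buyer bears: freight 9646.30 + insurance 245.35 + destination terminal 720.98 + brokerage 157.33 + delivery 521.63 + duty 34187.91 = 45479.50
Landed cost = invoice 152907.91 + 45479.50 = 198387.41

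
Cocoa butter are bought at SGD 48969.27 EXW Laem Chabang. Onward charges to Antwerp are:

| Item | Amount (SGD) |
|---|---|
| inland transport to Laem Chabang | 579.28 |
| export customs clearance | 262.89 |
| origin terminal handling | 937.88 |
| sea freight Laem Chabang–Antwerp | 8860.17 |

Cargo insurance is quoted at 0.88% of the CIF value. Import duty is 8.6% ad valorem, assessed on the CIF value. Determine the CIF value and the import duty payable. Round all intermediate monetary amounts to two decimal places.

CIF value: SGD 60138.71; import duty: SGD 5171.93

Let C be the CIF value. C = EXW price + pre-shipment costs + freight + 0.88% × C
C − 0.88% × C = 48969.27 + 579.28 + 262.89 + 937.88 + 8860.17
0.9912 × C = 59609.49
C = 59609.49 / 0.9912 = 60138.71
Insurance premium = 0.88% × 60138.71 = 529.22
Import duty = 60138.71 × 8.6% = 5171.93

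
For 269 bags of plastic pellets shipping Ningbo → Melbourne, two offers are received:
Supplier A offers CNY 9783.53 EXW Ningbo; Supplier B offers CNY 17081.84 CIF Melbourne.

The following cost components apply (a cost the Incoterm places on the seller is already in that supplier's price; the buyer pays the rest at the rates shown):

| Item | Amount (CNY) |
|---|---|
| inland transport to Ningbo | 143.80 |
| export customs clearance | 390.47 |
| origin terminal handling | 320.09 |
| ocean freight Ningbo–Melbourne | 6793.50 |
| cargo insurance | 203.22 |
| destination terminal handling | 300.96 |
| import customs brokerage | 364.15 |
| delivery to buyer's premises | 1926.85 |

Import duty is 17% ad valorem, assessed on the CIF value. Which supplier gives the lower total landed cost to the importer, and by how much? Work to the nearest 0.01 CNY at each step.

Supplier A (EXW):
CIF value = EXW price + inland to port + export clearance + origin terminal + freight + insurance = 9783.53 + 143.80 + 390.47 + 320.09 + 6793.50 + 203.22 = 17634.61
Import duty = 17634.61 × 17% = 2997.88
Buyer bears (A): 143.80 + 390.47 + 320.09 + 6793.50 + 203.22 + 300.96 + 364.15 + 1926.85 = 10443.04
Landed cost (A) = invoice 9783.53 + 10443.04 + duty 2997.88 = 23224.45
Supplier B (CIF):
The CIF price already equals the CIF value: 17081.84
Import duty = 17081.84 × 17% = 2903.91
Buyer bears (B): 300.96 + 364.15 + 1926.85 = 2591.96
Landed cost (B) = invoice 17081.84 + 2591.96 + duty 2903.91 = 22577.71
Difference = |23224.45 − 22577.71| = 646.74

Supplier B is cheaper by CNY 646.74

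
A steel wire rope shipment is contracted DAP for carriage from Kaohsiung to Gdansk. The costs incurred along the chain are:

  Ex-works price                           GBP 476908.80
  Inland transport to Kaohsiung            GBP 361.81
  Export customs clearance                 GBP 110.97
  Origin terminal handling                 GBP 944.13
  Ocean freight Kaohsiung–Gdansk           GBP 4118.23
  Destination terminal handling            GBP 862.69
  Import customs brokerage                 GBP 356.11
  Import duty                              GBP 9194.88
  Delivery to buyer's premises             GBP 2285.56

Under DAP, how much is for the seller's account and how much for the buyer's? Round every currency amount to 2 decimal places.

DAP: the seller bears all costs to the named destination except import duty and clearance.
Seller's account: goods 476908.80 + inland to port 361.81 + export clearance 110.97 + origin terminal 944.13 + freight 4118.23 + destination terminal 862.69 + delivery 2285.56 = 485592.19
Buyer's account: brokerage 356.11 + duty 9194.88 = 9550.99

Seller: GBP 485592.19; buyer: GBP 9550.99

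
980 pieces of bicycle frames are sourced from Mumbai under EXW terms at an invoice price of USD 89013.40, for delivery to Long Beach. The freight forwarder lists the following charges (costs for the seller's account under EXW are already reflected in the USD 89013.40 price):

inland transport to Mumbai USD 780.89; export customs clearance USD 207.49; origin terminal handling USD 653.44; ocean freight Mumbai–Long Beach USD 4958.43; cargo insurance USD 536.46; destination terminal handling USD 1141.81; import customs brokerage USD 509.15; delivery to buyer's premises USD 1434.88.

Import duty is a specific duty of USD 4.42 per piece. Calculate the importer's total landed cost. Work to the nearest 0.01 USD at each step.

EXW: the seller makes goods available at their premises; the buyer bears all onward costs.
CIF value = EXW price + inland to port + export clearance + origin terminal + freight + insurance = 89013.40 + 780.89 + 207.49 + 653.44 + 4958.43 + 536.46 = 96150.11
Import duty = 980 × 4.42 = 4331.60
Buyer bears: inland to port 780.89 + export clearance 207.49 + origin terminal 653.44 + freight 4958.43 + insurance 536.46 + destination terminal 1141.81 + brokerage 509.15 + delivery 1434.88 + duty 4331.60 = 14554.15
Landed cost = invoice 89013.40 + 14554.15 = 103567.55

Total landed cost: USD 103567.55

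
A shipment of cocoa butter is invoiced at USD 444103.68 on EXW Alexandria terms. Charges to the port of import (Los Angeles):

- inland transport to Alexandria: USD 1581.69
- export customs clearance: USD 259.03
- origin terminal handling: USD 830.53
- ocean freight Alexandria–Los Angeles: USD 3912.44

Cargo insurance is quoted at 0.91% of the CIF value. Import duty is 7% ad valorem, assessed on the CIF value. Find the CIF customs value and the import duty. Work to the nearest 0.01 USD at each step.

Let C be the CIF value. C = EXW price + pre-shipment costs + freight + 0.91% × C
C − 0.91% × C = 444103.68 + 1581.69 + 259.03 + 830.53 + 3912.44
0.9909 × C = 450687.37
C = 450687.37 / 0.9909 = 454826.29
Insurance premium = 0.91% × 454826.29 = 4138.92
Import duty = 454826.29 × 7% = 31837.84

CIF value: USD 454826.29; import duty: USD 31837.84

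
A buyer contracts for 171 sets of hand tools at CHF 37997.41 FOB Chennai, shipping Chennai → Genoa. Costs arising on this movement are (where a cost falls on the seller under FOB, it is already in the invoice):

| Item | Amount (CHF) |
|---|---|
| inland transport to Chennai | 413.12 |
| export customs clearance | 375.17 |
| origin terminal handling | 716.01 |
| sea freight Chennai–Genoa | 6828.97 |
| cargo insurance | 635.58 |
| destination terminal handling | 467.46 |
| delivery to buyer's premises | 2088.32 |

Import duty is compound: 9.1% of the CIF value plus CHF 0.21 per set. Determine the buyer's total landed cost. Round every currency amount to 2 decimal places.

FOB: the seller bears costs until goods are on board at the origin port; the buyer bears freight, insurance and all costs thereafter.
Already in the invoice (seller's account under FOB): inland to port, export clearance, origin terminal — exclude.
CIF value = FOB price + freight + insurance = 37997.41 + 6828.97 + 635.58 = 45461.96
Ad valorem component: 45461.96 × 9.1% = 4137.04
Specific component: 171 × 0.21 = 35.91
Import duty = 4137.04 + 35.91 = 4172.95
Buyer bears: freight 6828.97 + insurance 635.58 + destination terminal 467.46 + delivery 2088.32 + duty 4172.95 = 14193.28
Landed cost = invoice 37997.41 + 14193.28 = 52190.69

Total landed cost: CHF 52190.69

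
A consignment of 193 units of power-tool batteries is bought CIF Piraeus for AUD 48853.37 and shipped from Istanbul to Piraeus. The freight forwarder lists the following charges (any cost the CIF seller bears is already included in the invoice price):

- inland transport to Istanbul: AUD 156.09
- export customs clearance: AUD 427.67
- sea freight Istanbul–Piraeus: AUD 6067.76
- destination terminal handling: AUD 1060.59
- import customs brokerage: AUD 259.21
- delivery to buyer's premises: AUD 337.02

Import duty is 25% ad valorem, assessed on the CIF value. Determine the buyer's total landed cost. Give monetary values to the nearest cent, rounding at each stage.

CIF: the seller pays costs through ocean freight and marine insurance to the destination port.
Already in the invoice (seller's account under CIF): inland to port, export clearance, freight — exclude.
The CIF price already equals the CIF value: 48853.37
Import duty = 48853.37 × 25% = 12213.34
Buyer bears: destination terminal 1060.59 + brokerage 259.21 + delivery 337.02 + duty 12213.34 = 13870.16
Landed cost = invoice 48853.37 + 13870.16 = 62723.53

Total landed cost: AUD 62723.53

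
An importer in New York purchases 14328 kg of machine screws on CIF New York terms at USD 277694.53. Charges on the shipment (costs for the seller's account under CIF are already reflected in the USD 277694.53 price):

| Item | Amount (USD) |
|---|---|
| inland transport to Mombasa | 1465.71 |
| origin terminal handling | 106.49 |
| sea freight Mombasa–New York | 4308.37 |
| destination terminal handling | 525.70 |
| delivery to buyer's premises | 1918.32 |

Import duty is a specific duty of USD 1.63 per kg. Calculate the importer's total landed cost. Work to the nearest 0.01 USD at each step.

CIF: the seller pays costs through ocean freight and marine insurance to the destination port.
Already in the invoice (seller's account under CIF): inland to port, origin terminal, freight — exclude.
The CIF price already equals the CIF value: 277694.53
Import duty = 14328 × 1.63 = 23354.64
Buyer bears: destination terminal 525.70 + delivery 1918.32 + duty 23354.64 = 25798.66
Landed cost = invoice 277694.53 + 25798.66 = 303493.19

Total landed cost: USD 303493.19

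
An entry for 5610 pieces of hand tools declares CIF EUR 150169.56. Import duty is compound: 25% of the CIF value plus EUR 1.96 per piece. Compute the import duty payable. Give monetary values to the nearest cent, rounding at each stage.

Ad valorem component: 150169.56 × 25% = 37542.39
Specific component: 5610 × 1.96 = 10995.60
Import duty = 37542.39 + 10995.60 = 48537.99

Import duty: EUR 48537.99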